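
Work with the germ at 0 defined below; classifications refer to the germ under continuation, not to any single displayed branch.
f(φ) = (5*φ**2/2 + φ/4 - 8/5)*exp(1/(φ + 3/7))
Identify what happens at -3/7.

The exponent 1/(φ - (-3/7)) has a pole at -3/7, so exp(1/(φ - (-3/7))) takes every nonzero value near it: an essential singularity (not a pole of any order).

The point is an essential singularity.


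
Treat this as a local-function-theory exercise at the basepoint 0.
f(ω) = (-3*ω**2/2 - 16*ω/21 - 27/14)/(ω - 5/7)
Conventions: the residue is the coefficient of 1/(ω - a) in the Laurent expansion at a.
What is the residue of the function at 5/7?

The residue is -68/21.

At the order-1 pole 5/7 set g(ω) = (ω - (5/7))*f(ω) = -3*ω**2/2 - 16*ω/21 - 27/14.
Simple pole: residue = g(a) at a = 5/7, which is -68/21.


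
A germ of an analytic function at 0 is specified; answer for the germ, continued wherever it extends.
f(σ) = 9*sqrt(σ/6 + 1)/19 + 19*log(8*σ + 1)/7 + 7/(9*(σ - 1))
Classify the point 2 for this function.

The point is a regular point.

Denominator factors: σ - 1 = 1 at σ = 2 — none vanishes.
Branch term sqrt(1 - σ/(-6)): argument at 2 is 4/3, nonzero, so 2 is not its branch point (a point on a principal cut is still regular for the continued germ).
Branch term log(1 - σ/(-1/8)): argument at 2 is 17, nonzero, so 2 is not its branch point (a point on a principal cut is still regular for the continued germ).
So the germ continues analytically to 2.


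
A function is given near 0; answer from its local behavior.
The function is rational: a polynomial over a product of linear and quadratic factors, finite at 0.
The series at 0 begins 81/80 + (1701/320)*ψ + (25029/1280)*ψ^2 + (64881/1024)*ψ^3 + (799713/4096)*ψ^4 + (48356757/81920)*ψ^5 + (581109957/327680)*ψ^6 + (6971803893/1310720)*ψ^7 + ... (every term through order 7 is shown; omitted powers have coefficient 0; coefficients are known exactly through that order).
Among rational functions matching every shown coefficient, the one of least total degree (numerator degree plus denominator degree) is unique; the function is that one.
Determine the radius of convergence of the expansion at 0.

No rational of total degree below 3 reproduces all 8 coefficients; solving the [0/3] Pade equations on them gives f(ψ) = -9/(40*(ψ - 1/3)*(ψ**2 - 3*ψ/2 + 2/3)), whose expansion matches every shown term.
Denominator factor (ψ - 1/3): pole of order 1 at 1/3, modulus 1/3.
Denominator factor (ψ**2 - 3*ψ/2 + 2/3): discriminant -5/12, complex-conjugate roots (3/4) + ((1/12)*sqrt(15))*i and (3/4) - ((1/12)*sqrt(15))*i; poles of order 1, moduli (1/3)*sqrt(6) and (1/3)*sqrt(6).
The radius of convergence is the smallest modulus among the singular points: 1/3.

The radius of convergence is 1/3.


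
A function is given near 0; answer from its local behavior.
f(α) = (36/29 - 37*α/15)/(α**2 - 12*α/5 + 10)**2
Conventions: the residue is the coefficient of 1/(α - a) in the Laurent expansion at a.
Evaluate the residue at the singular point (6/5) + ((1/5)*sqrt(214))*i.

The residue is ((3115/2656168)*sqrt(214))*i.

The factor α**2 - 12*α/5 + 10 splits as (α - a)(α - a') with a = (6/5) + ((1/5)*sqrt(214))*i, a' = (6/5) - ((1/5)*sqrt(214))*i. At the order-2 pole a set g(α) = (α - a)^2*f(α) = [36/29 - 37*α/15] / (α - a')^2.
Order-2 pole: residue = g'(a); g'((6/5) + ((1/5)*sqrt(214))*i) = ((3115/2656168)*sqrt(214))*i, so the residue is ((3115/2656168)*sqrt(214))*i.


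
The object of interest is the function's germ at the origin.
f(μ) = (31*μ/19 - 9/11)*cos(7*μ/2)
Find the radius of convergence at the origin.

The radius of convergence is infinite.

The factor cos(7*μ/2) is entire and contributes no finite singular point.
The polynomial part has no poles.
No finite singular points: the Taylor series at 0 converges everywhere.


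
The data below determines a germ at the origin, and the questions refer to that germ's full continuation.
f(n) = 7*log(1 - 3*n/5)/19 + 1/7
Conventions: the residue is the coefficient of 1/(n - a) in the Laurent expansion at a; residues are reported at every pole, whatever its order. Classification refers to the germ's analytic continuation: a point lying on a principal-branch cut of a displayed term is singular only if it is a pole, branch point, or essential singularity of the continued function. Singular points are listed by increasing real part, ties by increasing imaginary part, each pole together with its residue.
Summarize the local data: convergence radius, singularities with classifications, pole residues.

Branch term (7/19)*log(1 - n/(5/3)): its argument vanishes at n = 5/3, a logarithmic branch point, modulus 5/3.
The radius of convergence is the smallest modulus among the singular points: 5/3.

Radius of convergence at 0: 5/3.
At 5/3: a logarithmic branch point.


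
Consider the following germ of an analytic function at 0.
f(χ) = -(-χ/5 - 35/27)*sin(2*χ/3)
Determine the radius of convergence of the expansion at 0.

The factor -sin(2*χ/3) is entire and contributes no finite singular point.
The polynomial part has no poles.
No finite singular points: the Taylor series at 0 converges everywhere.

The radius of convergence is infinite.


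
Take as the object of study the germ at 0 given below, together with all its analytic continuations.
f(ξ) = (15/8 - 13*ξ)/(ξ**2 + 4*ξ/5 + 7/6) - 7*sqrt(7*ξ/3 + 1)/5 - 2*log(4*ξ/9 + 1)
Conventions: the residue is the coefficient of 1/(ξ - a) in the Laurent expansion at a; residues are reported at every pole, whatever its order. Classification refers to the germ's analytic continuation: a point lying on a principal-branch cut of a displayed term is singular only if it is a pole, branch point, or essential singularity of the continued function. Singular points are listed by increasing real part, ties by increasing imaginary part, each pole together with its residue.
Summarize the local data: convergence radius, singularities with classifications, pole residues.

Radius of convergence at 0: 3/7.
At -9/4: a logarithmic branch point.
At -3/7: an algebraic (square-root) branch point.
At (-2/5) - ((1/30)*sqrt(906))*i: a pole of order 1; residue (-13/2) + ((283/2416)*sqrt(906))*i.
At (-2/5) + ((1/30)*sqrt(906))*i: a pole of order 1; residue (-13/2) - ((283/2416)*sqrt(906))*i.

Denominator factor (ξ**2 + 4*ξ/5 + 7/6): discriminant -302/75, complex-conjugate roots (-2/5) + ((1/30)*sqrt(906))*i and (-2/5) - ((1/30)*sqrt(906))*i; poles of order 1, moduli (1/6)*sqrt(42) and (1/6)*sqrt(42).
Branch term (-7/5)*sqrt(1 - ξ/(-3/7)): its argument vanishes at ξ = -3/7, a square-root branch point, modulus 3/7.
Branch term (-2)*log(1 - ξ/(-9/4)): its argument vanishes at ξ = -9/4, a logarithmic branch point, modulus 9/4.
The radius of convergence is the smallest modulus among the singular points: 3/7.
The branch terms are analytic at (-2/5) - ((1/30)*sqrt(906))*i and contribute nothing to the residue; only the rational part matters.
The factor ξ**2 + 4*ξ/5 + 7/6 splits as (ξ - a)(ξ - a') with a = (-2/5) - ((1/30)*sqrt(906))*i, a' = (-2/5) + ((1/30)*sqrt(906))*i. At the order-1 pole a set g(ξ) = (ξ - a)*(rational part) = [15/8 - 13*ξ] / (ξ - a').
Simple pole: residue = g(a) at a = (-2/5) - ((1/30)*sqrt(906))*i, which is (-13/2) + ((283/2416)*sqrt(906))*i.
The branch terms are analytic at (-2/5) + ((1/30)*sqrt(906))*i and contribute nothing to the residue; only the rational part matters.
The factor ξ**2 + 4*ξ/5 + 7/6 splits as (ξ - a)(ξ - a') with a = (-2/5) + ((1/30)*sqrt(906))*i, a' = (-2/5) - ((1/30)*sqrt(906))*i. At the order-1 pole a set g(ξ) = (ξ - a)*(rational part) = [15/8 - 13*ξ] / (ξ - a').
Simple pole: residue = g(a) at a = (-2/5) + ((1/30)*sqrt(906))*i, which is (-13/2) - ((283/2416)*sqrt(906))*i.
List the singular points by increasing real part (a conjugate pair: the negative imaginary part first).


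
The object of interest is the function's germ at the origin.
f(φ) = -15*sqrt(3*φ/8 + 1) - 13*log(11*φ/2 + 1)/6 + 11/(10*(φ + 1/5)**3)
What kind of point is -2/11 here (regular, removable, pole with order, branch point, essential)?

The point is a logarithmic branch point.

The term (-13/6)*log(1 - φ/(-2/11)) has argument 1 - -2/11/(-2/11) = 0 at -2/11: a logarithmic (infinitely-sheeted) branch point; the remaining terms are analytic or single-valued there.


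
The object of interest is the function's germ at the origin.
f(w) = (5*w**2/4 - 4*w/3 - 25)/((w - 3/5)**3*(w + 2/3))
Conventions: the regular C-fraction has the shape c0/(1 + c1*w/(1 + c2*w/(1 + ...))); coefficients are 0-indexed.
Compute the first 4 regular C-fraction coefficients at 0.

Taylor coefficients (expand at 0): a_0 = 3125/18, a_1 = 66625/108, a_2 = 216625/108, a_3 = 4995875/972.
c0 = a_0 = 3125/18. Peel one level at a time: if S = 1 + c*w/S' with S'(0) = 1, then c is the w-coefficient of S and S' = c*w/(S - 1).
S_1 = c0/f = 1 + (-533/150)*w + (24139/22500)*w^2 + ...; c1 = -533/150.
S_2 = c1*w/(S_1 - 1) = 1 + (24139/79950)*w + (5727190/2556801)*w^2 + ...; c2 = 24139/79950.
S_3 = c2*w/(S_2 - 1) = 1 + (-286359500/38598261)*w + ...; c3 = -286359500/38598261.

The regular C-fraction coefficients are [3125/18, -533/150, 24139/79950, -286359500/38598261].


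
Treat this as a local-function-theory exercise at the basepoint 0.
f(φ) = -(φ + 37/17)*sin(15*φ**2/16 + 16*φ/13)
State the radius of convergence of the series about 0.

The radius of convergence is infinite.

The factor -sin(15*φ**2/16 + 16*φ/13) is entire and contributes no finite singular point.
The polynomial part has no poles.
No finite singular points: the Taylor series at 0 converges everywhere.


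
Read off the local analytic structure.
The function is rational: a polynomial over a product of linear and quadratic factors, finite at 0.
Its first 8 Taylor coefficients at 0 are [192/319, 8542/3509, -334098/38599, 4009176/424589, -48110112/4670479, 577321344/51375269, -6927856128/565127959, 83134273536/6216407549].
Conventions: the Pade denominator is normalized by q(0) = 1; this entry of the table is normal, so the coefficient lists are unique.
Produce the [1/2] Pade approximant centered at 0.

Taylor coefficients needed (read off): a_0 = 192/319, a_1 = 8542/3509, a_2 = -334098/38599, a_3 = 4009176/424589.
Write the denominator as Q(ξ) = 1 + q1*ξ + q2*ξ^2. Requiring Q*f - P = O(ξ^4) with deg P <= 1 kills the coefficients of ξ^2..ξ^3 in Q*f:
  ξ^2: a_2 + q1*a_1 + q2*a_0 = 0, i.e. -334098/38599 + (8542/3509)*q1 + (192/319)*q2 = 0.
  ξ^3: a_3 + q1*a_2 + q2*a_1 = 0, i.e. 4009176/424589 + (-334098/38599)*q1 + (8542/3509)*q2 = 0.
Solving this linear system: q1 = 2839833/1182005, q2 = 501147/107455.
The numerator is Q*f truncated at degree 1: P0 = a_0 = 192/319; P1 = a_1 + q1*a_0 = 133011686/34278145.

The Pade approximant has numerator coefficients [192/319, 133011686/34278145]; denominator coefficients [1, 2839833/1182005, 501147/107455].


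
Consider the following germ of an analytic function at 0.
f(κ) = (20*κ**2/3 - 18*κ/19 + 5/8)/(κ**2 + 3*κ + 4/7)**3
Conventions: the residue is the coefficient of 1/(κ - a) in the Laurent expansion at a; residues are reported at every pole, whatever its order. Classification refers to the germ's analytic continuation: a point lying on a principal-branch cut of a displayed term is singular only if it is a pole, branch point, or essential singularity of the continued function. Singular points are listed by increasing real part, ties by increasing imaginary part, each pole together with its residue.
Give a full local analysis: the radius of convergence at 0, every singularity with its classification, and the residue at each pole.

Radius of convergence at 0: 3/2 - (1/14)*sqrt(329).
At -3/2 - (1/14)*sqrt(329): a pole of order 3; residue -(892591/23671644)*sqrt(329).
At -3/2 + (1/14)*sqrt(329): a pole of order 3; residue (892591/23671644)*sqrt(329).


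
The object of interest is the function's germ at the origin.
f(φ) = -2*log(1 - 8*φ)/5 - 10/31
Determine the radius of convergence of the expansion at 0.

The radius of convergence is 1/8.

Branch term (-2/5)*log(1 - φ/(1/8)): its argument vanishes at φ = 1/8, a logarithmic branch point, modulus 1/8.
The radius of convergence is the smallest modulus among the singular points: 1/8.


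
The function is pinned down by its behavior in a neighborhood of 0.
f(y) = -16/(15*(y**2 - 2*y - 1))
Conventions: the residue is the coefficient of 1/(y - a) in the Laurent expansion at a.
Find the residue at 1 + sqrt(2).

The residue is -(4/15)*sqrt(2).

The factor y**2 - 2*y - 1 splits as (y - a)(y - a') with a = 1 + sqrt(2), a' = 1 - sqrt(2). At the order-1 pole a set g(y) = (y - a)*f(y) = [-16/15] / (y - a').
Simple pole: residue = g(a) at a = 1 + sqrt(2), which is -(4/15)*sqrt(2).


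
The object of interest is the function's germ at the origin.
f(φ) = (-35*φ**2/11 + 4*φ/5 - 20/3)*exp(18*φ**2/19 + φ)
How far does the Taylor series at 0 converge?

The factor exp(18*φ**2/19 + φ) is entire and contributes no finite singular point.
The polynomial part has no poles.
No finite singular points: the Taylor series at 0 converges everywhere.

The radius of convergence is infinite.


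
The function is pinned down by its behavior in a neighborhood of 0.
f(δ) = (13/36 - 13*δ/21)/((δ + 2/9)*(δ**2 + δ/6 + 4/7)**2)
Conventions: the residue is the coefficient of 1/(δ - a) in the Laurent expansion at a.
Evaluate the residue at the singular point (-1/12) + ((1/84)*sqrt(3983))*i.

The residue is (-641277/876488) + ((718177941/283772631368)*sqrt(3983))*i.


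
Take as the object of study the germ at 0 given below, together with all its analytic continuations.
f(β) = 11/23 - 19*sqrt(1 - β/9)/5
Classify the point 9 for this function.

The term (-19/5)*sqrt(1 - β/(9)) has argument 1 - 9/(9) = 0 at 9: a square-root (algebraic, two-sheeted) branch point; the remaining terms are analytic or single-valued there.

The point is an algebraic (square-root) branch point.


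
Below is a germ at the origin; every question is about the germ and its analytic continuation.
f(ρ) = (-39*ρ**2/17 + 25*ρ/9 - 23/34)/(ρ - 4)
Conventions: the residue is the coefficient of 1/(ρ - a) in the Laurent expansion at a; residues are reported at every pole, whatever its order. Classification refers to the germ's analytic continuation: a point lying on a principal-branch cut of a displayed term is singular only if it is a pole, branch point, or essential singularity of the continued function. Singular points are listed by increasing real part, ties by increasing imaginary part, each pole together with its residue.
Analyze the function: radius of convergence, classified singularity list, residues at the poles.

Radius of convergence at 0: 4.
At 4: a pole of order 1; residue -8039/306.

Denominator factor (ρ - 4): pole of order 1 at 4, modulus 4.
The radius of convergence is the smallest modulus among the singular points: 4.
At the order-1 pole 4 set g(ρ) = (ρ - (4))*f(ρ) = -39*ρ**2/17 + 25*ρ/9 - 23/34.
Simple pole: residue = g(a) at a = 4, which is -8039/306.


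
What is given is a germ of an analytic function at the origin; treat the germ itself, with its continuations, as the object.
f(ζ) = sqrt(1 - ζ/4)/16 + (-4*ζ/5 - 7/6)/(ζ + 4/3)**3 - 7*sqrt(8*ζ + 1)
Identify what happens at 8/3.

The point is a regular point.

Denominator factors: ζ + 4/3 = 4 at ζ = 8/3 — none vanishes.
Branch term sqrt(1 - ζ/(4)): argument at 8/3 is 1/3, nonzero, so 8/3 is not its branch point (a point on a principal cut is still regular for the continued germ).
Branch term sqrt(1 - ζ/(-1/8)): argument at 8/3 is 67/3, nonzero, so 8/3 is not its branch point (a point on a principal cut is still regular for the continued germ).
So the germ continues analytically to 8/3.


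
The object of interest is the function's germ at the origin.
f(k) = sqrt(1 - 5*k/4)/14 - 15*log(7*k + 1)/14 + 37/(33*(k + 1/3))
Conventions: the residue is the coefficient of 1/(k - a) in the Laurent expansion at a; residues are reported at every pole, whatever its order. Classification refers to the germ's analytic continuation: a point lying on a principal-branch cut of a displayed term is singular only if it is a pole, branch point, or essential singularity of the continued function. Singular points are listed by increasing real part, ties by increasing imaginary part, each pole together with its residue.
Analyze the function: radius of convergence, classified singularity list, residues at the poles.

Denominator factor (k + 1/3): pole of order 1 at -1/3, modulus 1/3.
Branch term (-15/14)*log(1 - k/(-1/7)): its argument vanishes at k = -1/7, a logarithmic branch point, modulus 1/7.
Branch term (1/14)*sqrt(1 - k/(4/5)): its argument vanishes at k = 4/5, a square-root branch point, modulus 4/5.
The radius of convergence is the smallest modulus among the singular points: 1/7.
The branch terms are analytic at -1/3 and contribute nothing to the residue; only the rational part matters.
At the order-1 pole -1/3 set g(k) = (k - (-1/3))*(rational part) = 37/33.
Simple pole: residue = g(a) at a = -1/3, which is 37/33.
List the singular points by increasing real part (a conjugate pair: the negative imaginary part first).

Radius of convergence at 0: 1/7.
At -1/3: a pole of order 1; residue 37/33.
At -1/7: a logarithmic branch point.
At 4/5: an algebraic (square-root) branch point.


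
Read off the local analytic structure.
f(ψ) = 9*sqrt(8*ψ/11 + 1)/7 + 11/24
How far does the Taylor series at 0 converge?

Branch term (9/7)*sqrt(1 - ψ/(-11/8)): its argument vanishes at ψ = -11/8, a square-root branch point, modulus 11/8.
The radius of convergence is the smallest modulus among the singular points: 11/8.

The radius of convergence is 11/8.


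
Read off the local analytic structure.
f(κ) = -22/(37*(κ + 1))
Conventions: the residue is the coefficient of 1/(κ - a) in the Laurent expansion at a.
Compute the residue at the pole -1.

The residue is -22/37.

At the order-1 pole -1 set g(κ) = (κ - (-1))*f(κ) = -22/37.
Simple pole: residue = g(a) at a = -1, which is -22/37.


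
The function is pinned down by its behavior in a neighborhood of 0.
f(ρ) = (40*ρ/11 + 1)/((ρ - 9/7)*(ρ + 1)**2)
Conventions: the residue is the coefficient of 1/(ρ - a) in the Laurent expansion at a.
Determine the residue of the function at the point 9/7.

The residue is 3059/2816.

At the order-1 pole 9/7 set g(ρ) = (ρ - (9/7))*f(ρ) = (40*ρ/11 + 1)/(ρ + 1)**2.
Simple pole: residue = g(a) at a = 9/7, which is 3059/2816.


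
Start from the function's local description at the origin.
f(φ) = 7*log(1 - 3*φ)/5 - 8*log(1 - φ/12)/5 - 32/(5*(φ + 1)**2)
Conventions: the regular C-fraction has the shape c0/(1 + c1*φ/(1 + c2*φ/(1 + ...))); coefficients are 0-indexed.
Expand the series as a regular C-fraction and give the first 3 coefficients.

Taylor coefficients (expand at 0): a_0 = -32/5, a_1 = 131/15, a_2 = -4589/180.
c0 = a_0 = -32/5. Peel one level at a time: if S = 1 + c*φ/S' with S'(0) = 1, then c is the φ-coefficient of S and S' = c*φ/(S - 1).
S_1 = c0/f = 1 + (131/96)*φ + (-6517/3072)*φ^2 + ...; c1 = 131/96.
S_2 = c1*φ/(S_1 - 1) = 1 + (6517/4192)*φ + ...; c2 = 6517/4192.

The regular C-fraction coefficients are [-32/5, 131/96, 6517/4192].


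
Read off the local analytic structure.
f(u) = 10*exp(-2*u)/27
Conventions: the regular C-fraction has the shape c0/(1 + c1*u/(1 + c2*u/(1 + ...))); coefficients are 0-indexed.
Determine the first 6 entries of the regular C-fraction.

The regular C-fraction coefficients are [10/27, 2, -1, 1/3, -1/3, 1/5].

Taylor coefficients (expand at 0): a_0 = 10/27, a_1 = -20/27, a_2 = 20/27, a_3 = -40/81, a_4 = 20/81, a_5 = -8/81.
c0 = a_0 = 10/27. Peel one level at a time: if S = 1 + c*u/S' with S'(0) = 1, then c is the u-coefficient of S and S' = c*u/(S - 1).
S_1 = c0/f = 1 + (2)*u + (2)*u^2 + ...; c1 = 2.
S_2 = c1*u/(S_1 - 1) = 1 + (-1)*u + (1/3)*u^2 + ...; c2 = -1.
S_3 = c2*u/(S_2 - 1) = 1 + (1/3)*u + (1/9)*u^2 + ...; c3 = 1/3.
S_4 = c3*u/(S_3 - 1) = 1 + (-1/3)*u + (1/15)*u^2 + ...; c4 = -1/3.
S_5 = c4*u/(S_4 - 1) = 1 + (1/5)*u + ...; c5 = 1/5.


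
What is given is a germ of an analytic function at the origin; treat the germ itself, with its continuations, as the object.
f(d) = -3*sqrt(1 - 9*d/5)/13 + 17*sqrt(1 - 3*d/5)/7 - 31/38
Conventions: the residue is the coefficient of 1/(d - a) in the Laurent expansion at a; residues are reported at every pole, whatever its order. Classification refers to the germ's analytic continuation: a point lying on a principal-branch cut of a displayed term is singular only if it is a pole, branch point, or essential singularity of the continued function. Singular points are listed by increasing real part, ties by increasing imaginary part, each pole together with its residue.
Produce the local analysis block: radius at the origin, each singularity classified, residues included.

Radius of convergence at 0: 5/9.
At 5/9: an algebraic (square-root) branch point.
At 5/3: an algebraic (square-root) branch point.

Branch term (17/7)*sqrt(1 - d/(5/3)): its argument vanishes at d = 5/3, a square-root branch point, modulus 5/3.
Branch term (-3/13)*sqrt(1 - d/(5/9)): its argument vanishes at d = 5/9, a square-root branch point, modulus 5/9.
The radius of convergence is the smallest modulus among the singular points: 5/9.
List the singular points by increasing real part (a conjugate pair: the negative imaginary part first).


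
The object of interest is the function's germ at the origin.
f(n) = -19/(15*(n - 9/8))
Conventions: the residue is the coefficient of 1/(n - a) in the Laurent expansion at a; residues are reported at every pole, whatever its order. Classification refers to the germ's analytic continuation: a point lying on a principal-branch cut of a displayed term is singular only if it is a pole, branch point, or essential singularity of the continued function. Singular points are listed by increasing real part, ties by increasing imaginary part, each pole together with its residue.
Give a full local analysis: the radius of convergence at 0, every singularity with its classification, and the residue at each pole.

Radius of convergence at 0: 9/8.
At 9/8: a pole of order 1; residue -19/15.

Denominator factor (n - 9/8): pole of order 1 at 9/8, modulus 9/8.
The radius of convergence is the smallest modulus among the singular points: 9/8.
At the order-1 pole 9/8 set g(n) = (n - (9/8))*f(n) = -19/15.
Simple pole: residue = g(a) at a = 9/8, which is -19/15.


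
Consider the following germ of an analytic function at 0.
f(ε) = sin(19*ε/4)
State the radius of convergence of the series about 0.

The factor sin(19*ε/4) is entire and contributes no finite singular point.
The polynomial part has no poles.
No finite singular points: the Taylor series at 0 converges everywhere.

The radius of convergence is infinite.


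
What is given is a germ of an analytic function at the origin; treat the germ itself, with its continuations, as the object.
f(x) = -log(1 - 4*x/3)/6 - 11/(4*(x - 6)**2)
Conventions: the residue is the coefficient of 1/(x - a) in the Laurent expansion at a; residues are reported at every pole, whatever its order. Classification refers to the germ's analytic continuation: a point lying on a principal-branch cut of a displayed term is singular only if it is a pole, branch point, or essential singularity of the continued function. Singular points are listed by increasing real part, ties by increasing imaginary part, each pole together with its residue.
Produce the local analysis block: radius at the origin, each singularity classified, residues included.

Radius of convergence at 0: 3/4.
At 3/4: a logarithmic branch point.
At 6: a pole of order 2; residue 0.

Denominator factor (x - 6)^2: pole of order 2 at 6, modulus 6.
Branch term (-1/6)*log(1 - x/(3/4)): its argument vanishes at x = 3/4, a logarithmic branch point, modulus 3/4.
The radius of convergence is the smallest modulus among the singular points: 3/4.
The branch term is analytic at 6 and contributes nothing to the residue; only the rational part matters.
At the order-2 pole 6 set g(x) = (x - (6))^2*(rational part) = -11/4.
Order-2 pole: residue = g'(a); g'(6) = 0, so the residue is 0.
List the singular points by increasing real part (a conjugate pair: the negative imaginary part first).


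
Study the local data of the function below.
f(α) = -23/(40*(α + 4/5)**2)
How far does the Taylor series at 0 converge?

Denominator factor (α + 4/5)^2: pole of order 2 at -4/5, modulus 4/5.
The radius of convergence is the smallest modulus among the singular points: 4/5.

The radius of convergence is 4/5.


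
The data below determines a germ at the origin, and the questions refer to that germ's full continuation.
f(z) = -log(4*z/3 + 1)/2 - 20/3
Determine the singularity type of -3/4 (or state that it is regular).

The point is a logarithmic branch point.

The term (-1/2)*log(1 - z/(-3/4)) has argument 1 - -3/4/(-3/4) = 0 at -3/4: a logarithmic (infinitely-sheeted) branch point; the remaining terms are analytic or single-valued there.


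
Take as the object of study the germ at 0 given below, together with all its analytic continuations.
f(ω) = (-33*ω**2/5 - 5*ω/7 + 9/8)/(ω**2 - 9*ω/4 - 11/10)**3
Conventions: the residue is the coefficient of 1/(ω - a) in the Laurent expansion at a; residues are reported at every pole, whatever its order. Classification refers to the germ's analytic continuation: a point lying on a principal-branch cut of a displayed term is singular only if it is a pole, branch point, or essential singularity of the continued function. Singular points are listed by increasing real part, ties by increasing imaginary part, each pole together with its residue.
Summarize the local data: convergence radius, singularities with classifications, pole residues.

Radius of convergence at 0: -9/8 + (1/40)*sqrt(3785).
At 9/8 - (1/40)*sqrt(3785): a pole of order 3; residue (3039936/3036586651)*sqrt(3785).
At 9/8 + (1/40)*sqrt(3785): a pole of order 3; residue -(3039936/3036586651)*sqrt(3785).


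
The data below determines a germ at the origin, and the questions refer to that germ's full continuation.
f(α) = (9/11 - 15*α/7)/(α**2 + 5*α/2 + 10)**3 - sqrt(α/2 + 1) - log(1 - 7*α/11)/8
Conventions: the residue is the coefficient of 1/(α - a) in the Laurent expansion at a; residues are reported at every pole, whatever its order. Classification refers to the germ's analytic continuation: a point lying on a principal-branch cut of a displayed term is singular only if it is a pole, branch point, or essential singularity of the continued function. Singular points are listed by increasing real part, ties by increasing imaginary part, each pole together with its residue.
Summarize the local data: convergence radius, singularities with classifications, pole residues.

Denominator factor (α**2 + 5*α/2 + 10)^3: discriminant -135/4, complex-conjugate roots (-5/4) + ((3/4)*sqrt(15))*i and (-5/4) - ((3/4)*sqrt(15))*i; poles of order 3, moduli sqrt(10) and sqrt(10).
Branch term (-1/8)*log(1 - α/(11/7)): its argument vanishes at α = 11/7, a logarithmic branch point, modulus 11/7.
Branch term (-1)*sqrt(1 - α/(-2)): its argument vanishes at α = -2, a square-root branch point, modulus 2.
The radius of convergence is the smallest modulus among the singular points: 11/7.
The branch terms are analytic at (-5/4) - ((3/4)*sqrt(15))*i and contribute nothing to the residue; only the rational part matters.
The factor α**2 + 5*α/2 + 10 splits as (α - a)(α - a') with a = (-5/4) - ((3/4)*sqrt(15))*i, a' = (-5/4) + ((3/4)*sqrt(15))*i. At the order-3 pole a set g(α) = (α - a)^3*(rational part) = [9/11 - 15*α/7] / (α - a')^3.
Order-3 pole: residue = g''(a)/2; g''((-5/4) - ((3/4)*sqrt(15))*i) = ((11488/7016625)*sqrt(15))*i, so the residue is ((5744/7016625)*sqrt(15))*i.
The branch terms are analytic at (-5/4) + ((3/4)*sqrt(15))*i and contribute nothing to the residue; only the rational part matters.
The factor α**2 + 5*α/2 + 10 splits as (α - a)(α - a') with a = (-5/4) + ((3/4)*sqrt(15))*i, a' = (-5/4) - ((3/4)*sqrt(15))*i. At the order-3 pole a set g(α) = (α - a)^3*(rational part) = [9/11 - 15*α/7] / (α - a')^3.
Order-3 pole: residue = g''(a)/2; g''((-5/4) + ((3/4)*sqrt(15))*i) = -((11488/7016625)*sqrt(15))*i, so the residue is -((5744/7016625)*sqrt(15))*i.
List the singular points by increasing real part (a conjugate pair: the negative imaginary part first).

Radius of convergence at 0: 11/7.
At -2: an algebraic (square-root) branch point.
At (-5/4) - ((3/4)*sqrt(15))*i: a pole of order 3; residue ((5744/7016625)*sqrt(15))*i.
At (-5/4) + ((3/4)*sqrt(15))*i: a pole of order 3; residue -((5744/7016625)*sqrt(15))*i.
At 11/7: a logarithmic branch point.


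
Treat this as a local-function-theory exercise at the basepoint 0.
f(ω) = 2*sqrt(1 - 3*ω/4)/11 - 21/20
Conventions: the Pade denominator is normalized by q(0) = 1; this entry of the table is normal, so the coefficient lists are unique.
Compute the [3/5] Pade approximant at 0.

Taylor coefficients needed (expand at 0): a_0 = -191/220, a_1 = -3/44, a_2 = -9/704, a_3 = -27/5632, a_4 = -405/180224, a_5 = -1701/1441792, a_6 = -15309/23068672, a_7 = -6561/16777216, a_8 = -255879/1073741824.
Write the denominator as Q(ω) = 1 + q1*ω + q2*ω^2 + q3*ω^3 + q4*ω^4 + q5*ω^5. Requiring Q*f - P = O(ω^9) with deg P <= 3 kills the coefficients of ω^4..ω^8 in Q*f:
  ω^4: a_4 + q1*a_3 + q2*a_2 + q3*a_1 + q4*a_0 = 0, i.e. -405/180224 + (-27/5632)*q1 + (-9/704)*q2 + (-3/44)*q3 + (-191/220)*q4 = 0.
  ω^5: a_5 + q1*a_4 + q2*a_3 + q3*a_2 + q4*a_1 + q5*a_0 = 0, i.e. -1701/1441792 + (-405/180224)*q1 + (-27/5632)*q2 + (-9/704)*q3 + (-3/44)*q4 + (-191/220)*q5 = 0.
  ω^6: a_6 + q1*a_5 + q2*a_4 + q3*a_3 + q4*a_2 + q5*a_1 = 0, i.e. -15309/23068672 + (-1701/1441792)*q1 + (-405/180224)*q2 + (-27/5632)*q3 + (-9/704)*q4 + (-3/44)*q5 = 0.
  ω^7: a_7 + q1*a_6 + q2*a_5 + q3*a_4 + q4*a_3 + q5*a_2 = 0, i.e. -6561/16777216 + (-15309/23068672)*q1 + (-1701/1441792)*q2 + (-405/180224)*q3 + (-27/5632)*q4 + (-9/704)*q5 = 0.
  ω^8: a_8 + q1*a_7 + q2*a_6 + q3*a_5 + q4*a_4 + q5*a_3 = 0, i.e. -255879/1073741824 + (-6561/16777216)*q1 + (-15309/23068672)*q2 + (-1701/1441792)*q3 + (-405/180224)*q4 + (-27/5632)*q5 = 0.
Solving this linear system: q1 = -17087/13248, q2 = 125809/247296, q3 = -85005/1318912, q4 = 2775/1318912, q5 = -1935/42205184.
The numerator is Q*f truncated at degree 3: P0 = a_0 = -191/220; P1 = a_1 + q1*a_0 = 278627/264960; P2 = a_2 + q1*a_1 + q2*a_0 = -604263/1648640; P3 = a_3 + q1*a_2 + q2*a_1 + q3*a_0 = 24843/753664.

The Pade approximant has numerator coefficients [-191/220, 278627/264960, -604263/1648640, 24843/753664]; denominator coefficients [1, -17087/13248, 125809/247296, -85005/1318912, 2775/1318912, -1935/42205184].


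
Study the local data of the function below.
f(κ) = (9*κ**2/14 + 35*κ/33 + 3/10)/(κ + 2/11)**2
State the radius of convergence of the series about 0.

Denominator factor (κ + 2/11)^2: pole of order 2 at -2/11, modulus 2/11.
The radius of convergence is the smallest modulus among the singular points: 2/11.

The radius of convergence is 2/11.


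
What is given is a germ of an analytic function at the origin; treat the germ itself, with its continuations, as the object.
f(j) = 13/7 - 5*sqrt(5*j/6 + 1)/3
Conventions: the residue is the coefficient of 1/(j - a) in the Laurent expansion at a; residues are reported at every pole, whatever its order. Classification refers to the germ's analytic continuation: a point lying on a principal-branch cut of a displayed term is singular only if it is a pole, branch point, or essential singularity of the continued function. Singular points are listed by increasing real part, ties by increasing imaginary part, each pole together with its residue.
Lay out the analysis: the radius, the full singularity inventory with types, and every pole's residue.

Branch term (-5/3)*sqrt(1 - j/(-6/5)): its argument vanishes at j = -6/5, a square-root branch point, modulus 6/5.
The radius of convergence is the smallest modulus among the singular points: 6/5.

Radius of convergence at 0: 6/5.
At -6/5: an algebraic (square-root) branch point.


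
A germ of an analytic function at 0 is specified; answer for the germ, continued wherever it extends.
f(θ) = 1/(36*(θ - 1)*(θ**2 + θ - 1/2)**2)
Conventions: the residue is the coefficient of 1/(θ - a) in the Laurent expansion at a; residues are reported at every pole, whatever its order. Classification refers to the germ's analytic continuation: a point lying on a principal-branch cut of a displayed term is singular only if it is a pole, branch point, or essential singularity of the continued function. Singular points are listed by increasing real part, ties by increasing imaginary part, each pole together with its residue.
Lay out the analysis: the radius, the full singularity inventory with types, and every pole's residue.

Denominator factor (θ - 1): pole of order 1 at 1, modulus 1.
Denominator factor (θ**2 + θ - 1/2)^2: discriminant 3, real irrational roots -1/2 + (1/2)*sqrt(3) and -1/2 - (1/2)*sqrt(3); poles of order 2, moduli -1/2 + (1/2)*sqrt(3) and 1/2 + (1/2)*sqrt(3).
The radius of convergence is the smallest modulus among the singular points: -1/2 + (1/2)*sqrt(3).
The factor θ**2 + θ - 1/2 splits as (θ - a)(θ - a') with a = -1/2 - (1/2)*sqrt(3), a' = -1/2 + (1/2)*sqrt(3). At the order-2 pole a set g(θ) = (θ - a)^2*f(θ) = [1/(36*(θ - 1))] / (θ - a')^2.
Order-2 pole: residue = g'(a); g'(-1/2 - (1/2)*sqrt(3)) = -1/162, so the residue is -1/162.
The factor θ**2 + θ - 1/2 splits as (θ - a)(θ - a') with a = -1/2 + (1/2)*sqrt(3), a' = -1/2 - (1/2)*sqrt(3). At the order-2 pole a set g(θ) = (θ - a)^2*f(θ) = [1/(36*(θ - 1))] / (θ - a')^2.
Order-2 pole: residue = g'(a); g'(-1/2 + (1/2)*sqrt(3)) = -1/162, so the residue is -1/162.
At the order-1 pole 1 set g(θ) = (θ - (1))*f(θ) = 1/(36*(θ**2 + θ - 1/2)**2).
Simple pole: residue = g(a) at a = 1, which is 1/81.
List the singular points by increasing real part (a conjugate pair: the negative imaginary part first).

Radius of convergence at 0: -1/2 + (1/2)*sqrt(3).
At -1/2 - (1/2)*sqrt(3): a pole of order 2; residue -1/162.
At -1/2 + (1/2)*sqrt(3): a pole of order 2; residue -1/162.
At 1: a pole of order 1; residue 1/81.


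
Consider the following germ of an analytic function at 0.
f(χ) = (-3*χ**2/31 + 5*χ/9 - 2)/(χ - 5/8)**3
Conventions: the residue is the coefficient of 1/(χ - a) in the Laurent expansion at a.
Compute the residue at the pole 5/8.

The residue is -3/31.

At the order-3 pole 5/8 set g(χ) = (χ - (5/8))^3*f(χ) = -3*χ**2/31 + 5*χ/9 - 2.
Order-3 pole: residue = g''(a)/2; g''(5/8) = -6/31, so the residue is -3/31.


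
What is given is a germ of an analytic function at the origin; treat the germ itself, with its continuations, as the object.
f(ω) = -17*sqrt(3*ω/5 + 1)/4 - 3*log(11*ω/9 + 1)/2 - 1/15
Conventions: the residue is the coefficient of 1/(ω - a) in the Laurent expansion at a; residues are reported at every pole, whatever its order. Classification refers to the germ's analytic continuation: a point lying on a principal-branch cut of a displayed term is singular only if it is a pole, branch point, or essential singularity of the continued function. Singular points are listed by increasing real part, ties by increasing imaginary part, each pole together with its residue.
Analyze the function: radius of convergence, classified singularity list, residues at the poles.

Branch term (-17/4)*sqrt(1 - ω/(-5/3)): its argument vanishes at ω = -5/3, a square-root branch point, modulus 5/3.
Branch term (-3/2)*log(1 - ω/(-9/11)): its argument vanishes at ω = -9/11, a logarithmic branch point, modulus 9/11.
The radius of convergence is the smallest modulus among the singular points: 9/11.
List the singular points by increasing real part (a conjugate pair: the negative imaginary part first).

Radius of convergence at 0: 9/11.
At -5/3: an algebraic (square-root) branch point.
At -9/11: a logarithmic branch point.


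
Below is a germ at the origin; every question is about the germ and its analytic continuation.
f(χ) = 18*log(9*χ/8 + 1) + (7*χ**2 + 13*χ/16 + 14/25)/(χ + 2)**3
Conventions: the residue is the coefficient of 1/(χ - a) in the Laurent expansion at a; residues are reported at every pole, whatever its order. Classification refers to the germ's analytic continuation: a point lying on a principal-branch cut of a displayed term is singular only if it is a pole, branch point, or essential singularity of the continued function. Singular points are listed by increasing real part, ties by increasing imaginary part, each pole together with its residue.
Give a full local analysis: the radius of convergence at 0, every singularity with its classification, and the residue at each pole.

Denominator factor (χ + 2)^3: pole of order 3 at -2, modulus 2.
Branch term (18)*log(1 - χ/(-8/9)): its argument vanishes at χ = -8/9, a logarithmic branch point, modulus 8/9.
The radius of convergence is the smallest modulus among the singular points: 8/9.
The branch term is analytic at -2 and contributes nothing to the residue; only the rational part matters.
At the order-3 pole -2 set g(χ) = (χ - (-2))^3*(rational part) = 7*χ**2 + 13*χ/16 + 14/25.
Order-3 pole: residue = g''(a)/2; g''(-2) = 14, so the residue is 7.
List the singular points by increasing real part (a conjugate pair: the negative imaginary part first).

Radius of convergence at 0: 8/9.
At -2: a pole of order 3; residue 7.
At -8/9: a logarithmic branch point.


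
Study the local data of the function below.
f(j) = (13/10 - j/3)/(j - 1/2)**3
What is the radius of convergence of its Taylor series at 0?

The radius of convergence is 1/2.

Denominator factor (j - 1/2)^3: pole of order 3 at 1/2, modulus 1/2.
The radius of convergence is the smallest modulus among the singular points: 1/2.


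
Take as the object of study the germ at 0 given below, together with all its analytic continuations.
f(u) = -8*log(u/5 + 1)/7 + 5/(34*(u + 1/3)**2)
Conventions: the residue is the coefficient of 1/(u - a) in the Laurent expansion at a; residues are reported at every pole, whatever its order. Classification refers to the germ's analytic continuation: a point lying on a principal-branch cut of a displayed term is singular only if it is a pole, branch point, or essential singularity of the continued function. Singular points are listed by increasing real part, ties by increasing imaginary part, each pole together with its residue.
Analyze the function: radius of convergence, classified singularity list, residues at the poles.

Radius of convergence at 0: 1/3.
At -5: a logarithmic branch point.
At -1/3: a pole of order 2; residue 0.

Denominator factor (u + 1/3)^2: pole of order 2 at -1/3, modulus 1/3.
Branch term (-8/7)*log(1 - u/(-5)): its argument vanishes at u = -5, a logarithmic branch point, modulus 5.
The radius of convergence is the smallest modulus among the singular points: 1/3.
The branch term is analytic at -1/3 and contributes nothing to the residue; only the rational part matters.
At the order-2 pole -1/3 set g(u) = (u - (-1/3))^2*(rational part) = 5/34.
Order-2 pole: residue = g'(a); g'(-1/3) = 0, so the residue is 0.
List the singular points by increasing real part (a conjugate pair: the negative imaginary part first).


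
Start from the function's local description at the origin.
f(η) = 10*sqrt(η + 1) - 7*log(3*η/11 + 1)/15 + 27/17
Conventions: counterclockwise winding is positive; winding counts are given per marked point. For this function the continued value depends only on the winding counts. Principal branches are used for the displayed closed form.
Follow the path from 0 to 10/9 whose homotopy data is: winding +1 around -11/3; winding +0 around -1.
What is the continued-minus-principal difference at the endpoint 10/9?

The rational part is single-valued and drops out of the difference; each branch term changes only by its own monodromy.
(10)*sqrt(1 - η/(-1)): winding +0 is even, the square root returns to the same sheet, contribution 0.
(-7/15)*log(1 - η/(-11/3)): each positive loop around -11/3 adds 2*pi*i to the log, so winding +1 contributes (-7/15)*(1)*2*pi*i = -(14/15)*pi*i.
Summing the contributions at η = 10/9 gives -(14/15)*pi*i.

Continued minus principal equals -(14/15)*pi*i.
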